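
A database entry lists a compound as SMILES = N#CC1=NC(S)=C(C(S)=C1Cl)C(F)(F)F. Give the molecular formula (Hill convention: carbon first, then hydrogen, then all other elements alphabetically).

C7H2ClF3N2S2

Walk through each heavy atom and fill implicit hydrogens from standard valence (C 4, N 3, O 2, S 2, halogen 1):
  atom 1: N, bond orders sum to 3 (valence 3) → 0 H
  atom 2: C, bond orders sum to 4 (valence 4) → 0 H
  atom 3: C, bond orders sum to 4 (valence 4) → 0 H
  atom 4: N, bond orders sum to 3 (valence 3) → 0 H
  atom 5: C, bond orders sum to 4 (valence 4) → 0 H
  atom 6: S, bond orders sum to 1 (valence 2) → 1 H
  atom 7: C, bond orders sum to 4 (valence 4) → 0 H
  atom 8: C, bond orders sum to 4 (valence 4) → 0 H
  atom 9: S, bond orders sum to 1 (valence 2) → 1 H
  atom 10: C, bond orders sum to 4 (valence 4) → 0 H
  atom 11: Cl (halogen, monovalent) → 0 H
  atom 12: C, bond orders sum to 4 (valence 4) → 0 H
  atom 13: F (halogen, monovalent) → 0 H
  atom 14: F (halogen, monovalent) → 0 H
  atom 15: F (halogen, monovalent) → 0 H
Totals → C:7, H:2, Cl:1, F:3, N:2, S:2.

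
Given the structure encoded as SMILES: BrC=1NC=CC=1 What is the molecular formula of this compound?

C4H4BrN

Walk through each heavy atom and fill implicit hydrogens from standard valence (C 4, N 3, O 2, S 2, halogen 1):
  atom 1: Br (halogen, monovalent) → 0 H
  atom 2: C, bond orders sum to 4 (valence 4) → 0 H
  atom 3: N, bond orders sum to 2 (valence 3) → 1 H
  atom 4: C, bond orders sum to 3 (valence 4) → 1 H
  atom 5: C, bond orders sum to 3 (valence 4) → 1 H
  atom 6: C, bond orders sum to 3 (valence 4) → 1 H
Totals → C:4, H:4, Br:1, N:1.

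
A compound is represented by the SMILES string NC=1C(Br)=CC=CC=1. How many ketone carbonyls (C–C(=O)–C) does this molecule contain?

Scan the SMILES for the ketone motif — none present.
Groups that are present: 1 primary amine.

0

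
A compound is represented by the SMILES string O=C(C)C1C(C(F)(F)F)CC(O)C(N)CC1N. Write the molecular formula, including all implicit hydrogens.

C10H17F3N2O2

Walk through each heavy atom and fill implicit hydrogens from standard valence (C 4, N 3, O 2, S 2, halogen 1):
  atom 1: O, bond orders sum to 2 (valence 2) → 0 H
  atom 2: C, bond orders sum to 4 (valence 4) → 0 H
  atom 3: C, bond orders sum to 1 (valence 4) → 3 H
  atom 4: C, bond orders sum to 3 (valence 4) → 1 H
  atom 5: C, bond orders sum to 3 (valence 4) → 1 H
  atom 6: C, bond orders sum to 4 (valence 4) → 0 H
  atom 7: F (halogen, monovalent) → 0 H
  atom 8: F (halogen, monovalent) → 0 H
  atom 9: F (halogen, monovalent) → 0 H
  atom 10: C, bond orders sum to 2 (valence 4) → 2 H
  atom 11: C, bond orders sum to 3 (valence 4) → 1 H
  atom 12: O, bond orders sum to 1 (valence 2) → 1 H
  atom 13: C, bond orders sum to 3 (valence 4) → 1 H
  atom 14: N, bond orders sum to 1 (valence 3) → 2 H
  atom 15: C, bond orders sum to 2 (valence 4) → 2 H
  atom 16: C, bond orders sum to 3 (valence 4) → 1 H
  atom 17: N, bond orders sum to 1 (valence 3) → 2 H
Totals → C:10, H:17, F:3, N:2, O:2.
In Hill order: C10H17F3N2O2.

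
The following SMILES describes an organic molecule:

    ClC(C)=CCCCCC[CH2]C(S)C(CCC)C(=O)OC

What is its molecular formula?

Walk through each heavy atom and fill implicit hydrogens from standard valence (C 4, N 3, O 2, S 2, halogen 1):
  atom 1: Cl (halogen, monovalent) → 0 H
  atom 2: C, bond orders sum to 4 (valence 4) → 0 H
  atom 3: C, bond orders sum to 1 (valence 4) → 3 H
  atom 4: C, bond orders sum to 3 (valence 4) → 1 H
  atom 5: C, bond orders sum to 2 (valence 4) → 2 H
  atom 6: C, bond orders sum to 2 (valence 4) → 2 H
  atom 7: C, bond orders sum to 2 (valence 4) → 2 H
  atom 8: C, bond orders sum to 2 (valence 4) → 2 H
  atom 9: C, bond orders sum to 2 (valence 4) → 2 H
  atom 10: C with explicit H count 2
  atom 11: C, bond orders sum to 3 (valence 4) → 1 H
  atom 12: S, bond orders sum to 1 (valence 2) → 1 H
  atom 13: C, bond orders sum to 3 (valence 4) → 1 H
  atom 14: C, bond orders sum to 2 (valence 4) → 2 H
  atom 15: C, bond orders sum to 2 (valence 4) → 2 H
  atom 16: C, bond orders sum to 1 (valence 4) → 3 H
  atom 17: C, bond orders sum to 4 (valence 4) → 0 H
  atom 18: O, bond orders sum to 2 (valence 2) → 0 H
  atom 19: O, bond orders sum to 2 (valence 2) → 0 H
  atom 20: C, bond orders sum to 1 (valence 4) → 3 H
Totals → C:16, H:29, Cl:1, O:2, S:1.
In Hill order: C16H29ClO2S.

C16H29ClO2S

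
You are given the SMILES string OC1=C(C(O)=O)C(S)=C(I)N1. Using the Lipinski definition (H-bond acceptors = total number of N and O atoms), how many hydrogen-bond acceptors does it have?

4

N atoms: 1; O atoms: 3.
Lipinski HBA = 1 + 3 = 4.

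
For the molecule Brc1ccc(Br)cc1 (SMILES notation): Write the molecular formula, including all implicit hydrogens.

Walk through each heavy atom and fill implicit hydrogens from standard valence (C 4, N 3, O 2, S 2, halogen 1); for lowercase aromatic atoms, an aromatic c carries 1 H when it has two neighbours and 0 H with three, and aromatic n carries 0 H:
  atom 1: Br (halogen, monovalent) → 0 H
  atom 2: aromatic c, 3 neighbours → 0 H
  atom 3: aromatic c, 2 neighbours → 1 H
  atom 4: aromatic c, 2 neighbours → 1 H
  atom 5: aromatic c, 3 neighbours → 0 H
  atom 6: Br (halogen, monovalent) → 0 H
  atom 7: aromatic c, 2 neighbours → 1 H
  atom 8: aromatic c, 2 neighbours → 1 H
Totals → C:6, H:4, Br:2.

C6H4Br2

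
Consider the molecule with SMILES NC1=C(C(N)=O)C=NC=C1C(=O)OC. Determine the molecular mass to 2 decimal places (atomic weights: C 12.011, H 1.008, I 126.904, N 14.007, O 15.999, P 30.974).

195.18 g/mol

First, the molecular formula is C8H9N3O3 (counting implicit H from valence).
  C: 8 × 12.011 = 96.088
  H: 9 × 1.008 = 9.072
  N: 3 × 14.007 = 42.021
  O: 3 × 15.999 = 47.997
Sum: 8×12.011 + 9×1.008 + 3×14.007 + 3×15.999 = 195.178 → 195.18 g/mol.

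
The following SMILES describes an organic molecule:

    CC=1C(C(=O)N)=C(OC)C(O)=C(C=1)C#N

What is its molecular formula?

C10H10N2O3

Walk through each heavy atom and fill implicit hydrogens from standard valence (C 4, N 3, O 2, S 2, halogen 1):
  atom 1: C, bond orders sum to 1 (valence 4) → 3 H
  atom 2: C, bond orders sum to 4 (valence 4) → 0 H
  atom 3: C, bond orders sum to 4 (valence 4) → 0 H
  atom 4: C, bond orders sum to 4 (valence 4) → 0 H
  atom 5: O, bond orders sum to 2 (valence 2) → 0 H
  atom 6: N, bond orders sum to 1 (valence 3) → 2 H
  atom 7: C, bond orders sum to 4 (valence 4) → 0 H
  atom 8: O, bond orders sum to 2 (valence 2) → 0 H
  atom 9: C, bond orders sum to 1 (valence 4) → 3 H
  atom 10: C, bond orders sum to 4 (valence 4) → 0 H
  atom 11: O, bond orders sum to 1 (valence 2) → 1 H
  atom 12: C, bond orders sum to 4 (valence 4) → 0 H
  atom 13: C, bond orders sum to 3 (valence 4) → 1 H
  atom 14: C, bond orders sum to 4 (valence 4) → 0 H
  atom 15: N, bond orders sum to 3 (valence 3) → 0 H
Totals → C:10, H:10, N:2, O:3.
In Hill order: C10H10N2O3.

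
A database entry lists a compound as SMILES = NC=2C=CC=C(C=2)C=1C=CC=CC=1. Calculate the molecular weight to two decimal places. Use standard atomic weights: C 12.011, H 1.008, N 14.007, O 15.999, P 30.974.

169.23 g/mol

First, the molecular formula is C12H11N (counting implicit H from valence).
  C: 12 × 12.011 = 144.132
  H: 11 × 1.008 = 11.088
  N: 1 × 14.007 = 14.007
Sum: 12×12.011 + 11×1.008 + 1×14.007 = 169.227 → 169.23 g/mol.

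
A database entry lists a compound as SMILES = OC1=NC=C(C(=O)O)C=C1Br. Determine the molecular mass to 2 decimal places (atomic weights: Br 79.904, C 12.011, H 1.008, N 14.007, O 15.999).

First, the molecular formula is C6H4BrNO3 (counting implicit H from valence).
  Br: 1 × 79.904 = 79.904
  C: 6 × 12.011 = 72.066
  H: 4 × 1.008 = 4.032
  N: 1 × 14.007 = 14.007
  O: 3 × 15.999 = 47.997
Sum: 1×79.904 + 6×12.011 + 4×1.008 + 1×14.007 + 3×15.999 = 218.006 → 218.01 g/mol.

218.01 g/mol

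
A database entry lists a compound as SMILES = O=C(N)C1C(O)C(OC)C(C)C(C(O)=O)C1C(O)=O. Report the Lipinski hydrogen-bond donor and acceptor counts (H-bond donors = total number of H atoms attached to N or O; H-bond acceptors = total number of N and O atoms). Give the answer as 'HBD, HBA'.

Donors: find every N or O and count the H atoms it carries.
  atom 1 (O): bond orders sum to 2 → 0 H
  atom 3 (N): bond orders sum to 1 → 2 H
  atom 6 (O): bond orders sum to 1 → 1 H
  atom 8 (O): bond orders sum to 2 → 0 H
  atom 14 (O): bond orders sum to 1 → 1 H
  atom 15 (O): bond orders sum to 2 → 0 H
  atom 18 (O): bond orders sum to 1 → 1 H
  atom 19 (O): bond orders sum to 2 → 0 H
Lipinski HBD = 5.
Acceptors: N atoms = 1, O atoms = 7 → HBA = 8.

5, 8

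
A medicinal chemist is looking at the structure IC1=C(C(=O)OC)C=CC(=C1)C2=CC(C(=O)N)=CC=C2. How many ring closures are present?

In SMILES, each pair of matching ring-closure digits denotes one ring-closing bond; the number of such bonds equals the number of independent rings.
Ring-closure bonds here: 2.

2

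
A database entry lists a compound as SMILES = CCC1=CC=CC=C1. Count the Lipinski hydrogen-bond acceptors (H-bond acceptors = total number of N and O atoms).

0

N atoms: 0; O atoms: 0.
Lipinski HBA = 0 + 0 = 0.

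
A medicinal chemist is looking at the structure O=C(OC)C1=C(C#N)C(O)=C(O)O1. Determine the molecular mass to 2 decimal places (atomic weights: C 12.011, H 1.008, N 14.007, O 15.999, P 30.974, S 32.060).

First, the molecular formula is C7H5NO5 (counting implicit H from valence).
  C: 7 × 12.011 = 84.077
  H: 5 × 1.008 = 5.040
  N: 1 × 14.007 = 14.007
  O: 5 × 15.999 = 79.995
Sum: 7×12.011 + 5×1.008 + 1×14.007 + 5×15.999 = 183.119 → 183.12 g/mol.

183.12 g/mol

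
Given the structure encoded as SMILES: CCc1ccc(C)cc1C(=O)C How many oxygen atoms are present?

Scan the SMILES for O atoms (remember two-letter symbols like Cl and Br are single atoms).
Oxygen count: 1.

1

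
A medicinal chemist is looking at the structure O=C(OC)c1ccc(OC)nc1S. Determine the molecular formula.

Walk through each heavy atom and fill implicit hydrogens from standard valence (C 4, N 3, O 2, S 2, halogen 1); for lowercase aromatic atoms, an aromatic c carries 1 H when it has two neighbours and 0 H with three, and aromatic n carries 0 H:
  atom 1: O, bond orders sum to 2 (valence 2) → 0 H
  atom 2: C, bond orders sum to 4 (valence 4) → 0 H
  atom 3: O, bond orders sum to 2 (valence 2) → 0 H
  atom 4: C, bond orders sum to 1 (valence 4) → 3 H
  atom 5: aromatic c, 3 neighbours → 0 H
  atom 6: aromatic c, 2 neighbours → 1 H
  atom 7: aromatic c, 2 neighbours → 1 H
  atom 8: aromatic c, 3 neighbours → 0 H
  atom 9: O, bond orders sum to 2 (valence 2) → 0 H
  atom 10: C, bond orders sum to 1 (valence 4) → 3 H
  atom 11: aromatic n, 2 neighbours → 0 H
  atom 12: aromatic c, 3 neighbours → 0 H
  atom 13: S, bond orders sum to 1 (valence 2) → 1 H
Totals → C:8, H:9, N:1, O:3, S:1.

C8H9NO3S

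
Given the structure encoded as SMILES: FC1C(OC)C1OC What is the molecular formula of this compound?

Walk through each heavy atom and fill implicit hydrogens from standard valence (C 4, N 3, O 2, S 2, halogen 1):
  atom 1: F (halogen, monovalent) → 0 H
  atom 2: C, bond orders sum to 3 (valence 4) → 1 H
  atom 3: C, bond orders sum to 3 (valence 4) → 1 H
  atom 4: O, bond orders sum to 2 (valence 2) → 0 H
  atom 5: C, bond orders sum to 1 (valence 4) → 3 H
  atom 6: C, bond orders sum to 3 (valence 4) → 1 H
  atom 7: O, bond orders sum to 2 (valence 2) → 0 H
  atom 8: C, bond orders sum to 1 (valence 4) → 3 H
Totals → C:5, H:9, F:1, O:2.
In Hill order: C5H9FO2.

C5H9FO2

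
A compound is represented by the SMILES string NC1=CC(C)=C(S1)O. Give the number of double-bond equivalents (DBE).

3

Degree of unsaturation = (number of rings) + (number of π bonds).
Ring closures in the SMILES: 1.
π bonds: 2 double bonds (each 1 DoU) → 2 DoU from unsaturation.
Total DoU = 1 + 2 = 3.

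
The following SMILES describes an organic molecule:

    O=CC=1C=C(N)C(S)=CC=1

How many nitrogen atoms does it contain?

1

Scan the SMILES for N atoms (remember two-letter symbols like Cl and Br are single atoms).
Nitrogen count: 1.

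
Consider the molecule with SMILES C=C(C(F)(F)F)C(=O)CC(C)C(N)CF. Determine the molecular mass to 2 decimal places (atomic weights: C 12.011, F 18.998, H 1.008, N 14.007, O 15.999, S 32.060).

First, the molecular formula is C9H13F4NO (counting implicit H from valence).
  C: 9 × 12.011 = 108.099
  F: 4 × 18.998 = 75.992
  H: 13 × 1.008 = 13.104
  N: 1 × 14.007 = 14.007
  O: 1 × 15.999 = 15.999
Sum: 9×12.011 + 4×18.998 + 13×1.008 + 1×14.007 + 1×15.999 = 227.201 → 227.20 g/mol.

227.20 g/mol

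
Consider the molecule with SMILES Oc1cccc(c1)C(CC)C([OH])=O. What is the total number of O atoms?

Scan the SMILES for O atoms (remember two-letter symbols like Cl and Br are single atoms).
Oxygen count: 3.

3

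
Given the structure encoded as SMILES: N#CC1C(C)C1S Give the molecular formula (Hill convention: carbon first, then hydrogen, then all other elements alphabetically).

C5H7NS

Walk through each heavy atom and fill implicit hydrogens from standard valence (C 4, N 3, O 2, S 2, halogen 1):
  atom 1: N, bond orders sum to 3 (valence 3) → 0 H
  atom 2: C, bond orders sum to 4 (valence 4) → 0 H
  atom 3: C, bond orders sum to 3 (valence 4) → 1 H
  atom 4: C, bond orders sum to 3 (valence 4) → 1 H
  atom 5: C, bond orders sum to 1 (valence 4) → 3 H
  atom 6: C, bond orders sum to 3 (valence 4) → 1 H
  atom 7: S, bond orders sum to 1 (valence 2) → 1 H
Totals → C:5, H:7, N:1, S:1.
In Hill order: C5H7NS.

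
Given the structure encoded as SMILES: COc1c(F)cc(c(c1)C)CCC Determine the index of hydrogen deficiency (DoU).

4

Molecular formula: C11H15FO.
DoU = (2C + 2 + N − H − X) / 2, where X is the halogen count and O/S are ignored.
    = (2·11 + 2 + 0 − 15 − 1) / 2 = 8 / 2 = 4.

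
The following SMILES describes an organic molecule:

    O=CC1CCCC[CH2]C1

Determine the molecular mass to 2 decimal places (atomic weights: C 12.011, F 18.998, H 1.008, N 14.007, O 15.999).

First, the molecular formula is C8H14O (counting implicit H from valence).
  C: 8 × 12.011 = 96.088
  H: 14 × 1.008 = 14.112
  O: 1 × 15.999 = 15.999
Sum: 8×12.011 + 14×1.008 + 1×15.999 = 126.199 → 126.20 g/mol.

126.20 g/mol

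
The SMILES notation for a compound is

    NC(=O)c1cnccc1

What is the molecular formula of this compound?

C6H6N2O

Walk through each heavy atom and fill implicit hydrogens from standard valence (C 4, N 3, O 2, S 2, halogen 1); for lowercase aromatic atoms, an aromatic c carries 1 H when it has two neighbours and 0 H with three, and aromatic n carries 0 H:
  atom 1: N, bond orders sum to 1 (valence 3) → 2 H
  atom 2: C, bond orders sum to 4 (valence 4) → 0 H
  atom 3: O, bond orders sum to 2 (valence 2) → 0 H
  atom 4: aromatic c, 3 neighbours → 0 H
  atom 5: aromatic c, 2 neighbours → 1 H
  atom 6: aromatic n, 2 neighbours → 0 H
  atom 7: aromatic c, 2 neighbours → 1 H
  atom 8: aromatic c, 2 neighbours → 1 H
  atom 9: aromatic c, 2 neighbours → 1 H
Totals → C:6, H:6, N:2, O:1.
In Hill order: C6H6N2O.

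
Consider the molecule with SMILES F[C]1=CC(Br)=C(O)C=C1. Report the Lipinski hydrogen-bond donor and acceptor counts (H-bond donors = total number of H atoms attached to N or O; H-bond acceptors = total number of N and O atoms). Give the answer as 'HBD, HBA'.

Donors: find every N or O and count the H atoms it carries.
  atom 7 (O): bond orders sum to 1 → 1 H
Lipinski HBD = 1.
Acceptors: N atoms = 0, O atoms = 1 → HBA = 1.

1, 1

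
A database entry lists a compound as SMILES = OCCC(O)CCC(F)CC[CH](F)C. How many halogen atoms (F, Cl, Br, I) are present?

Halogen atoms appear at heavy-atom positions 9, 13 (2×F).
Other groups present: 2 hydroxyl.
Halogen count: 2.

2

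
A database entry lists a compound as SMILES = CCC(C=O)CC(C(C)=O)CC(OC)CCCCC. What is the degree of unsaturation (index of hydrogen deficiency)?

2

Degree of unsaturation = (number of rings) + (number of π bonds).
Ring closures in the SMILES: 0.
π bonds: 2 double bonds (each 1 DoU) → 2 DoU from unsaturation.
Total DoU = 0 + 2 = 2.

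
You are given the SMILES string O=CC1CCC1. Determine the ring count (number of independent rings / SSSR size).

1

In SMILES, each pair of matching ring-closure digits denotes one ring-closing bond; the number of such bonds equals the number of independent rings.
Ring-closure bonds here: 1.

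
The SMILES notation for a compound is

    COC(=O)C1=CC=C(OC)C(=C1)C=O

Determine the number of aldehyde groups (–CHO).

1

The aldehyde motif appears at heavy-atom position 13 in the SMILES.
Other groups present: 1 ester, 1 ether.
Aldehyde count: 1.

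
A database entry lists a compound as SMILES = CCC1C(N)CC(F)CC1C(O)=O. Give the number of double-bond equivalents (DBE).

Molecular formula: C9H16FNO2.
DoU = (2C + 2 + N − H − X) / 2, where X is the halogen count and O/S are ignored.
    = (2·9 + 2 + 1 − 16 − 1) / 2 = 4 / 2 = 2.

2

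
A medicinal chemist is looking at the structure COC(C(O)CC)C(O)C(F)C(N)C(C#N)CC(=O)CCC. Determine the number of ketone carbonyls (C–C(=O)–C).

The ketone motif appears at heavy-atom position 18 in the SMILES.
Other groups present: 1 ether, 2 hydroxyl, 1 nitrile, 1 primary amine.
Ketone count: 1.

1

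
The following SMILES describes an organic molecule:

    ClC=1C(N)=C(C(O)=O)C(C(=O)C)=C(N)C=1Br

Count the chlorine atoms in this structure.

Scan the SMILES for Cl atoms (remember two-letter symbols like Cl and Br are single atoms).
Chlorine count: 1.

1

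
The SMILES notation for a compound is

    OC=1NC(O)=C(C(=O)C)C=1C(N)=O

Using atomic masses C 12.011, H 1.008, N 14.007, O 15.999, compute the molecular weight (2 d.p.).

First, the molecular formula is C7H8N2O4 (counting implicit H from valence).
  C: 7 × 12.011 = 84.077
  H: 8 × 1.008 = 8.064
  N: 2 × 14.007 = 28.014
  O: 4 × 15.999 = 63.996
Sum: 7×12.011 + 8×1.008 + 2×14.007 + 4×15.999 = 184.151 → 184.15 g/mol.

184.15 g/mol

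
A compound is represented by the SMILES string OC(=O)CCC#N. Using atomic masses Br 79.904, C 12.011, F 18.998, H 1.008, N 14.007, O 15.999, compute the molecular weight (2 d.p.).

99.09 g/mol

First, the molecular formula is C4H5NO2 (counting implicit H from valence).
  C: 4 × 12.011 = 48.044
  H: 5 × 1.008 = 5.040
  N: 1 × 14.007 = 14.007
  O: 2 × 15.999 = 31.998
Sum: 4×12.011 + 5×1.008 + 1×14.007 + 2×15.999 = 99.089 → 99.09 g/mol.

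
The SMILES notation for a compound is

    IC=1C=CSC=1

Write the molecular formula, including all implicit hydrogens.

C4H3IS

Walk through each heavy atom and fill implicit hydrogens from standard valence (C 4, N 3, O 2, S 2, halogen 1):
  atom 1: I (halogen, monovalent) → 0 H
  atom 2: C, bond orders sum to 4 (valence 4) → 0 H
  atom 3: C, bond orders sum to 3 (valence 4) → 1 H
  atom 4: C, bond orders sum to 3 (valence 4) → 1 H
  atom 5: S, bond orders sum to 2 (valence 2) → 0 H
  atom 6: C, bond orders sum to 3 (valence 4) → 1 H
Totals → C:4, H:3, I:1, S:1.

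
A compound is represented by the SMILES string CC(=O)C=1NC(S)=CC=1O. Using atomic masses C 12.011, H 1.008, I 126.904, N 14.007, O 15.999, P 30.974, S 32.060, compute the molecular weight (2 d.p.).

157.19 g/mol

First, the molecular formula is C6H7NO2S (counting implicit H from valence).
  C: 6 × 12.011 = 72.066
  H: 7 × 1.008 = 7.056
  N: 1 × 14.007 = 14.007
  O: 2 × 15.999 = 31.998
  S: 1 × 32.060 = 32.060
Sum: 6×12.011 + 7×1.008 + 1×14.007 + 2×15.999 + 1×32.060 = 157.187 → 157.19 g/mol.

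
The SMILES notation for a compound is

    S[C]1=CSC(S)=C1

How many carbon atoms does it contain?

4

Count every carbon token in the SMILES (each C, including those in ring-closure positions and inside branches).
Carbon count: 4.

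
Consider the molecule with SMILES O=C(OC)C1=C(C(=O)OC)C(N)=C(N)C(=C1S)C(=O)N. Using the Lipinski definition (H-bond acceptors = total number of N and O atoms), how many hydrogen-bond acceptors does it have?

8

N atoms: 3; O atoms: 5.
Lipinski HBA = 3 + 5 = 8.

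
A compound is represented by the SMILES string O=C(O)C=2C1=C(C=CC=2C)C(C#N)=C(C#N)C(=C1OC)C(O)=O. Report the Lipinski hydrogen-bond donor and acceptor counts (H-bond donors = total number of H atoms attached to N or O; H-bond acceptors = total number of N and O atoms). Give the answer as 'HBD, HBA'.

2, 7

Donors: find every N or O and count the H atoms it carries.
  atom 1 (O): bond orders sum to 2 → 0 H
  atom 3 (O): bond orders sum to 1 → 1 H
  atom 13 (N): bond orders sum to 3 → 0 H
  atom 16 (N): bond orders sum to 3 → 0 H
  atom 19 (O): bond orders sum to 2 → 0 H
  atom 22 (O): bond orders sum to 1 → 1 H
  atom 23 (O): bond orders sum to 2 → 0 H
Lipinski HBD = 2.
Acceptors: N atoms = 2, O atoms = 5 → HBA = 7.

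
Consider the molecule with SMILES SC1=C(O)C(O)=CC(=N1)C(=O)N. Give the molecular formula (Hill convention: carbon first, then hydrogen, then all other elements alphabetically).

C6H6N2O3S

Walk through each heavy atom and fill implicit hydrogens from standard valence (C 4, N 3, O 2, S 2, halogen 1):
  atom 1: S, bond orders sum to 1 (valence 2) → 1 H
  atom 2: C, bond orders sum to 4 (valence 4) → 0 H
  atom 3: C, bond orders sum to 4 (valence 4) → 0 H
  atom 4: O, bond orders sum to 1 (valence 2) → 1 H
  atom 5: C, bond orders sum to 4 (valence 4) → 0 H
  atom 6: O, bond orders sum to 1 (valence 2) → 1 H
  atom 7: C, bond orders sum to 3 (valence 4) → 1 H
  atom 8: C, bond orders sum to 4 (valence 4) → 0 H
  atom 9: N, bond orders sum to 3 (valence 3) → 0 H
  atom 10: C, bond orders sum to 4 (valence 4) → 0 H
  atom 11: O, bond orders sum to 2 (valence 2) → 0 H
  atom 12: N, bond orders sum to 1 (valence 3) → 2 H
Totals → C:6, H:6, N:2, O:3, S:1.
In Hill order: C6H6N2O3S.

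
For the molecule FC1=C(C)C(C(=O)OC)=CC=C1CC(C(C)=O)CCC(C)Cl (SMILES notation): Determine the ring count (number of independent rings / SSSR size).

In SMILES, each pair of matching ring-closure digits denotes one ring-closing bond; the number of such bonds equals the number of independent rings.
Ring-closure bonds here: 1.

1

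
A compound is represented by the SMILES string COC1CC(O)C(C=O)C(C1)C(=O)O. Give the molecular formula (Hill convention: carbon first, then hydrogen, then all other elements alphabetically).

Walk through each heavy atom and fill implicit hydrogens from standard valence (C 4, N 3, O 2, S 2, halogen 1):
  atom 1: C, bond orders sum to 1 (valence 4) → 3 H
  atom 2: O, bond orders sum to 2 (valence 2) → 0 H
  atom 3: C, bond orders sum to 3 (valence 4) → 1 H
  atom 4: C, bond orders sum to 2 (valence 4) → 2 H
  atom 5: C, bond orders sum to 3 (valence 4) → 1 H
  atom 6: O, bond orders sum to 1 (valence 2) → 1 H
  atom 7: C, bond orders sum to 3 (valence 4) → 1 H
  atom 8: C, bond orders sum to 3 (valence 4) → 1 H
  atom 9: O, bond orders sum to 2 (valence 2) → 0 H
  atom 10: C, bond orders sum to 3 (valence 4) → 1 H
  atom 11: C, bond orders sum to 2 (valence 4) → 2 H
  atom 12: C, bond orders sum to 4 (valence 4) → 0 H
  atom 13: O, bond orders sum to 2 (valence 2) → 0 H
  atom 14: O, bond orders sum to 1 (valence 2) → 1 H
Totals → C:9, H:14, O:5.
In Hill order: C9H14O5.

C9H14O5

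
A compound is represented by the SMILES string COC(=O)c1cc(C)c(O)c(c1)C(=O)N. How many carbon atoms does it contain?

10

Count every carbon token in the SMILES (each C, including those in ring-closure positions and inside branches).
Carbon count: 10.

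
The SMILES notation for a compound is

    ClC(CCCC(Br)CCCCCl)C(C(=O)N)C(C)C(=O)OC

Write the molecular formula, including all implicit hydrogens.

Walk through each heavy atom and fill implicit hydrogens from standard valence (C 4, N 3, O 2, S 2, halogen 1):
  atom 1: Cl (halogen, monovalent) → 0 H
  atom 2: C, bond orders sum to 3 (valence 4) → 1 H
  atom 3: C, bond orders sum to 2 (valence 4) → 2 H
  atom 4: C, bond orders sum to 2 (valence 4) → 2 H
  atom 5: C, bond orders sum to 2 (valence 4) → 2 H
  atom 6: C, bond orders sum to 3 (valence 4) → 1 H
  atom 7: Br (halogen, monovalent) → 0 H
  atom 8: C, bond orders sum to 2 (valence 4) → 2 H
  atom 9: C, bond orders sum to 2 (valence 4) → 2 H
  atom 10: C, bond orders sum to 2 (valence 4) → 2 H
  atom 11: C, bond orders sum to 2 (valence 4) → 2 H
  atom 12: Cl (halogen, monovalent) → 0 H
  atom 13: C, bond orders sum to 3 (valence 4) → 1 H
  atom 14: C, bond orders sum to 4 (valence 4) → 0 H
  atom 15: O, bond orders sum to 2 (valence 2) → 0 H
  atom 16: N, bond orders sum to 1 (valence 3) → 2 H
  atom 17: C, bond orders sum to 3 (valence 4) → 1 H
  atom 18: C, bond orders sum to 1 (valence 4) → 3 H
  atom 19: C, bond orders sum to 4 (valence 4) → 0 H
  atom 20: O, bond orders sum to 2 (valence 2) → 0 H
  atom 21: O, bond orders sum to 2 (valence 2) → 0 H
  atom 22: C, bond orders sum to 1 (valence 4) → 3 H
Totals → C:15, H:26, Br:1, Cl:2, N:1, O:3.

C15H26BrCl2NO3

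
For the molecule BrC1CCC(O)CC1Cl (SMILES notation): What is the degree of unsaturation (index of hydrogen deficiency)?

Molecular formula: C6H10BrClO.
DoU = (2C + 2 + N − H − X) / 2, where X is the halogen count and O/S are ignored.
    = (2·6 + 2 + 0 − 10 − 2) / 2 = 2 / 2 = 1.

1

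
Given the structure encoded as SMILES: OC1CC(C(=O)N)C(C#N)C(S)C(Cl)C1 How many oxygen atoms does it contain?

2

Scan the SMILES for O atoms (remember two-letter symbols like Cl and Br are single atoms).
Oxygen count: 2.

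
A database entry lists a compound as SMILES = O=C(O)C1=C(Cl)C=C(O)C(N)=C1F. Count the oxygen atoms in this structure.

3

Scan the SMILES for O atoms (remember two-letter symbols like Cl and Br are single atoms).
Oxygen count: 3.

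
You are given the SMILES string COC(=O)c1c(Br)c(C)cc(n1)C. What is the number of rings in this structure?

1

In SMILES, each pair of matching ring-closure digits denotes one ring-closing bond; the number of such bonds equals the number of independent rings.
Ring-closure bonds here: 1.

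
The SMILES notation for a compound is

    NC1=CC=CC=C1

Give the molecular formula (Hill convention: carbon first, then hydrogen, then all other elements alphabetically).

Walk through each heavy atom and fill implicit hydrogens from standard valence (C 4, N 3, O 2, S 2, halogen 1):
  atom 1: N, bond orders sum to 1 (valence 3) → 2 H
  atom 2: C, bond orders sum to 4 (valence 4) → 0 H
  atom 3: C, bond orders sum to 3 (valence 4) → 1 H
  atom 4: C, bond orders sum to 3 (valence 4) → 1 H
  atom 5: C, bond orders sum to 3 (valence 4) → 1 H
  atom 6: C, bond orders sum to 3 (valence 4) → 1 H
  atom 7: C, bond orders sum to 3 (valence 4) → 1 H
Totals → C:6, H:7, N:1.
In Hill order: C6H7N.

C6H7N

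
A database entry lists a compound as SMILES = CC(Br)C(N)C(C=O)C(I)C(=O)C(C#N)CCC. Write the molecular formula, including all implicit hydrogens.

C12H18BrIN2O2

Walk through each heavy atom and fill implicit hydrogens from standard valence (C 4, N 3, O 2, S 2, halogen 1):
  atom 1: C, bond orders sum to 1 (valence 4) → 3 H
  atom 2: C, bond orders sum to 3 (valence 4) → 1 H
  atom 3: Br (halogen, monovalent) → 0 H
  atom 4: C, bond orders sum to 3 (valence 4) → 1 H
  atom 5: N, bond orders sum to 1 (valence 3) → 2 H
  atom 6: C, bond orders sum to 3 (valence 4) → 1 H
  atom 7: C, bond orders sum to 3 (valence 4) → 1 H
  atom 8: O, bond orders sum to 2 (valence 2) → 0 H
  atom 9: C, bond orders sum to 3 (valence 4) → 1 H
  atom 10: I (halogen, monovalent) → 0 H
  atom 11: C, bond orders sum to 4 (valence 4) → 0 H
  atom 12: O, bond orders sum to 2 (valence 2) → 0 H
  atom 13: C, bond orders sum to 3 (valence 4) → 1 H
  atom 14: C, bond orders sum to 4 (valence 4) → 0 H
  atom 15: N, bond orders sum to 3 (valence 3) → 0 H
  atom 16: C, bond orders sum to 2 (valence 4) → 2 H
  atom 17: C, bond orders sum to 2 (valence 4) → 2 H
  atom 18: C, bond orders sum to 1 (valence 4) → 3 H
Totals → C:12, H:18, Br:1, I:1, N:2, O:2.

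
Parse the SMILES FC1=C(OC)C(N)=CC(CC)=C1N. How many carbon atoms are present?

Count every carbon token in the SMILES (each C, including those in ring-closure positions and inside branches).
Carbon count: 9.

9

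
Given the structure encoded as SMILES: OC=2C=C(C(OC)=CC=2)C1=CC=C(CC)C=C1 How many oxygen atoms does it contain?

2

Scan the SMILES for O atoms (remember two-letter symbols like Cl and Br are single atoms).
Oxygen count: 2.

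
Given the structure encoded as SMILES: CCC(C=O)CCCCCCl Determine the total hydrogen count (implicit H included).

Walk through each heavy atom and fill implicit hydrogens from standard valence (C 4, N 3, O 2, S 2, halogen 1):
  atom 1: C, bond orders sum to 1 (valence 4) → 3 H
  atom 2: C, bond orders sum to 2 (valence 4) → 2 H
  atom 3: C, bond orders sum to 3 (valence 4) → 1 H
  atom 4: C, bond orders sum to 3 (valence 4) → 1 H
  atom 5: O, bond orders sum to 2 (valence 2) → 0 H
  atom 6: C, bond orders sum to 2 (valence 4) → 2 H
  atom 7: C, bond orders sum to 2 (valence 4) → 2 H
  atom 8: C, bond orders sum to 2 (valence 4) → 2 H
  atom 9: C, bond orders sum to 2 (valence 4) → 2 H
  atom 10: C, bond orders sum to 2 (valence 4) → 2 H
  atom 11: Cl (halogen, monovalent) → 0 H
Total hydrogens: 17.

17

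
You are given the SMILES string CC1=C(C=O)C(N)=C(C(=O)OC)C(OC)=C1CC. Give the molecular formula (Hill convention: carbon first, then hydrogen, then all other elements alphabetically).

Walk through each heavy atom and fill implicit hydrogens from standard valence (C 4, N 3, O 2, S 2, halogen 1):
  atom 1: C, bond orders sum to 1 (valence 4) → 3 H
  atom 2: C, bond orders sum to 4 (valence 4) → 0 H
  atom 3: C, bond orders sum to 4 (valence 4) → 0 H
  atom 4: C, bond orders sum to 3 (valence 4) → 1 H
  atom 5: O, bond orders sum to 2 (valence 2) → 0 H
  atom 6: C, bond orders sum to 4 (valence 4) → 0 H
  atom 7: N, bond orders sum to 1 (valence 3) → 2 H
  atom 8: C, bond orders sum to 4 (valence 4) → 0 H
  atom 9: C, bond orders sum to 4 (valence 4) → 0 H
  atom 10: O, bond orders sum to 2 (valence 2) → 0 H
  atom 11: O, bond orders sum to 2 (valence 2) → 0 H
  atom 12: C, bond orders sum to 1 (valence 4) → 3 H
  atom 13: C, bond orders sum to 4 (valence 4) → 0 H
  atom 14: O, bond orders sum to 2 (valence 2) → 0 H
  atom 15: C, bond orders sum to 1 (valence 4) → 3 H
  atom 16: C, bond orders sum to 4 (valence 4) → 0 H
  atom 17: C, bond orders sum to 2 (valence 4) → 2 H
  atom 18: C, bond orders sum to 1 (valence 4) → 3 H
Totals → C:13, H:17, N:1, O:4.
In Hill order: C13H17NO4.

C13H17NO4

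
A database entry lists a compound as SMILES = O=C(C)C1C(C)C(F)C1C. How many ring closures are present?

In SMILES, each pair of matching ring-closure digits denotes one ring-closing bond; the number of such bonds equals the number of independent rings.
Ring-closure bonds here: 1.

1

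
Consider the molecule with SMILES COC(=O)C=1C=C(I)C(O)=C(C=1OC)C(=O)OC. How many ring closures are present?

In SMILES, each pair of matching ring-closure digits denotes one ring-closing bond; the number of such bonds equals the number of independent rings.
Ring-closure bonds here: 1.

1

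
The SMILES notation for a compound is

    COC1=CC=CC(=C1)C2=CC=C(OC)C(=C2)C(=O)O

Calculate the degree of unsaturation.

Molecular formula: C15H14O4.
DoU = (2C + 2 + N − H − X) / 2, where X is the halogen count and O/S are ignored.
    = (2·15 + 2 + 0 − 14 − 0) / 2 = 18 / 2 = 9.

9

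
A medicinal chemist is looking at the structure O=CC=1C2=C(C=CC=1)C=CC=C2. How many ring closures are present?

In SMILES, each pair of matching ring-closure digits denotes one ring-closing bond; the number of such bonds equals the number of independent rings.
Ring-closure bonds here: 2.

2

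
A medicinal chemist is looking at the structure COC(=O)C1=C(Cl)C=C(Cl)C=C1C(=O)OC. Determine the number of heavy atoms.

Every atom symbol written in the SMILES (organic subset) is one heavy atom; implicit H are not written.
Heavy atoms by element → C:10, Cl:2, O:4.
Total: 16.

16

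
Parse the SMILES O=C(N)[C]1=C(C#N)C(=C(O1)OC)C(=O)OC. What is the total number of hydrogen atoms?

8

Walk through each heavy atom and fill implicit hydrogens from standard valence (C 4, N 3, O 2, S 2, halogen 1):
  atom 1: O, bond orders sum to 2 (valence 2) → 0 H
  atom 2: C, bond orders sum to 4 (valence 4) → 0 H
  atom 3: N, bond orders sum to 1 (valence 3) → 2 H
  atom 4: C with explicit H count 0
  atom 5: C, bond orders sum to 4 (valence 4) → 0 H
  atom 6: C, bond orders sum to 4 (valence 4) → 0 H
  atom 7: N, bond orders sum to 3 (valence 3) → 0 H
  atom 8: C, bond orders sum to 4 (valence 4) → 0 H
  atom 9: C, bond orders sum to 4 (valence 4) → 0 H
  atom 10: O, bond orders sum to 2 (valence 2) → 0 H
  atom 11: O, bond orders sum to 2 (valence 2) → 0 H
  atom 12: C, bond orders sum to 1 (valence 4) → 3 H
  atom 13: C, bond orders sum to 4 (valence 4) → 0 H
  atom 14: O, bond orders sum to 2 (valence 2) → 0 H
  atom 15: O, bond orders sum to 2 (valence 2) → 0 H
  atom 16: C, bond orders sum to 1 (valence 4) → 3 H
Total hydrogens: 8.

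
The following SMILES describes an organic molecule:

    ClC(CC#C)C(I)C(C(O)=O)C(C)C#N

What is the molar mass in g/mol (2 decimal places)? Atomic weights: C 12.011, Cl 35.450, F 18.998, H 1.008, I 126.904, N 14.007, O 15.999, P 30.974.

339.56 g/mol

First, the molecular formula is C10H11ClINO2 (counting implicit H from valence).
  C: 10 × 12.011 = 120.110
  Cl: 1 × 35.450 = 35.450
  H: 11 × 1.008 = 11.088
  I: 1 × 126.904 = 126.904
  N: 1 × 14.007 = 14.007
  O: 2 × 15.999 = 31.998
Sum: 10×12.011 + 1×35.450 + 11×1.008 + 1×126.904 + 1×14.007 + 2×15.999 = 339.557 → 339.56 g/mol.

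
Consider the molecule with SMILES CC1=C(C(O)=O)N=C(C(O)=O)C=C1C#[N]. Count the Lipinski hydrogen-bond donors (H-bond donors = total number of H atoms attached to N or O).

Donors: find every N or O and count the H atoms it carries.
  atom 5 (O): bond orders sum to 1 → 1 H
  atom 6 (O): bond orders sum to 2 → 0 H
  atom 7 (N): bond orders sum to 3 → 0 H
  atom 10 (O): bond orders sum to 1 → 1 H
  atom 11 (O): bond orders sum to 2 → 0 H
  atom 15 (N): bond orders sum to 3 → 0 H
Lipinski HBD = 2.

2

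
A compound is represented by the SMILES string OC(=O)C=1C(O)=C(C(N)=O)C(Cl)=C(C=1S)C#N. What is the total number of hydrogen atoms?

5

Walk through each heavy atom and fill implicit hydrogens from standard valence (C 4, N 3, O 2, S 2, halogen 1):
  atom 1: O, bond orders sum to 1 (valence 2) → 1 H
  atom 2: C, bond orders sum to 4 (valence 4) → 0 H
  atom 3: O, bond orders sum to 2 (valence 2) → 0 H
  atom 4: C, bond orders sum to 4 (valence 4) → 0 H
  atom 5: C, bond orders sum to 4 (valence 4) → 0 H
  atom 6: O, bond orders sum to 1 (valence 2) → 1 H
  atom 7: C, bond orders sum to 4 (valence 4) → 0 H
  atom 8: C, bond orders sum to 4 (valence 4) → 0 H
  atom 9: N, bond orders sum to 1 (valence 3) → 2 H
  atom 10: O, bond orders sum to 2 (valence 2) → 0 H
  atom 11: C, bond orders sum to 4 (valence 4) → 0 H
  atom 12: Cl (halogen, monovalent) → 0 H
  atom 13: C, bond orders sum to 4 (valence 4) → 0 H
  atom 14: C, bond orders sum to 4 (valence 4) → 0 H
  atom 15: S, bond orders sum to 1 (valence 2) → 1 H
  atom 16: C, bond orders sum to 4 (valence 4) → 0 H
  atom 17: N, bond orders sum to 3 (valence 3) → 0 H
Total hydrogens: 5.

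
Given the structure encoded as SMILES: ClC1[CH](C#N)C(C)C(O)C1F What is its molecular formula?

Walk through each heavy atom and fill implicit hydrogens from standard valence (C 4, N 3, O 2, S 2, halogen 1):
  atom 1: Cl (halogen, monovalent) → 0 H
  atom 2: C, bond orders sum to 3 (valence 4) → 1 H
  atom 3: C with explicit H count 1
  atom 4: C, bond orders sum to 4 (valence 4) → 0 H
  atom 5: N, bond orders sum to 3 (valence 3) → 0 H
  atom 6: C, bond orders sum to 3 (valence 4) → 1 H
  atom 7: C, bond orders sum to 1 (valence 4) → 3 H
  atom 8: C, bond orders sum to 3 (valence 4) → 1 H
  atom 9: O, bond orders sum to 1 (valence 2) → 1 H
  atom 10: C, bond orders sum to 3 (valence 4) → 1 H
  atom 11: F (halogen, monovalent) → 0 H
Totals → C:7, H:9, Cl:1, F:1, N:1, O:1.
In Hill order: C7H9ClFNO.

C7H9ClFNO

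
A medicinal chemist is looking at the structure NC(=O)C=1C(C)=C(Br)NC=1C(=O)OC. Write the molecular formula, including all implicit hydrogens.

C8H9BrN2O3

Walk through each heavy atom and fill implicit hydrogens from standard valence (C 4, N 3, O 2, S 2, halogen 1):
  atom 1: N, bond orders sum to 1 (valence 3) → 2 H
  atom 2: C, bond orders sum to 4 (valence 4) → 0 H
  atom 3: O, bond orders sum to 2 (valence 2) → 0 H
  atom 4: C, bond orders sum to 4 (valence 4) → 0 H
  atom 5: C, bond orders sum to 4 (valence 4) → 0 H
  atom 6: C, bond orders sum to 1 (valence 4) → 3 H
  atom 7: C, bond orders sum to 4 (valence 4) → 0 H
  atom 8: Br (halogen, monovalent) → 0 H
  atom 9: N, bond orders sum to 2 (valence 3) → 1 H
  atom 10: C, bond orders sum to 4 (valence 4) → 0 H
  atom 11: C, bond orders sum to 4 (valence 4) → 0 H
  atom 12: O, bond orders sum to 2 (valence 2) → 0 H
  atom 13: O, bond orders sum to 2 (valence 2) → 0 H
  atom 14: C, bond orders sum to 1 (valence 4) → 3 H
Totals → C:8, H:9, Br:1, N:2, O:3.
In Hill order: C8H9BrN2O3.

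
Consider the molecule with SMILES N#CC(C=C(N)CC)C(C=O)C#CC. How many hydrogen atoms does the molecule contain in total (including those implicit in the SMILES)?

14

Walk through each heavy atom and fill implicit hydrogens from standard valence (C 4, N 3, O 2, S 2, halogen 1):
  atom 1: N, bond orders sum to 3 (valence 3) → 0 H
  atom 2: C, bond orders sum to 4 (valence 4) → 0 H
  atom 3: C, bond orders sum to 3 (valence 4) → 1 H
  atom 4: C, bond orders sum to 3 (valence 4) → 1 H
  atom 5: C, bond orders sum to 4 (valence 4) → 0 H
  atom 6: N, bond orders sum to 1 (valence 3) → 2 H
  atom 7: C, bond orders sum to 2 (valence 4) → 2 H
  atom 8: C, bond orders sum to 1 (valence 4) → 3 H
  atom 9: C, bond orders sum to 3 (valence 4) → 1 H
  atom 10: C, bond orders sum to 3 (valence 4) → 1 H
  atom 11: O, bond orders sum to 2 (valence 2) → 0 H
  atom 12: C, bond orders sum to 4 (valence 4) → 0 H
  atom 13: C, bond orders sum to 4 (valence 4) → 0 H
  atom 14: C, bond orders sum to 1 (valence 4) → 3 H
Total hydrogens: 14.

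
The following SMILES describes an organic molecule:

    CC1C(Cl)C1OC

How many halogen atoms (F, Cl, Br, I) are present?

Halogen atoms appear at heavy-atom position 4 (1×Cl).
Other groups present: 1 ether.
Halogen count: 1.

1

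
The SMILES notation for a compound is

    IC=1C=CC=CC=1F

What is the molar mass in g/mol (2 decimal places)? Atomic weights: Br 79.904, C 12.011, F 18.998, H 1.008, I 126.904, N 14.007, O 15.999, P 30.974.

First, the molecular formula is C6H4FI (counting implicit H from valence).
  C: 6 × 12.011 = 72.066
  F: 1 × 18.998 = 18.998
  H: 4 × 1.008 = 4.032
  I: 1 × 126.904 = 126.904
Sum: 6×12.011 + 1×18.998 + 4×1.008 + 1×126.904 = 222.000 → 222.00 g/mol.

222.00 g/mol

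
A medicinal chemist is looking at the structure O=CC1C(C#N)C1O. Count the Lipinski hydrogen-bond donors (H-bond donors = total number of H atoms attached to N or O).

1

Donors: find every N or O and count the H atoms it carries.
  atom 1 (O): bond orders sum to 2 → 0 H
  atom 6 (N): bond orders sum to 3 → 0 H
  atom 8 (O): bond orders sum to 1 → 1 H
Lipinski HBD = 1.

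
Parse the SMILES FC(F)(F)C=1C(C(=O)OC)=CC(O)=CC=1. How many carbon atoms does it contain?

9

Count every carbon token in the SMILES (each C, including those in ring-closure positions and inside branches).
Carbon count: 9.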